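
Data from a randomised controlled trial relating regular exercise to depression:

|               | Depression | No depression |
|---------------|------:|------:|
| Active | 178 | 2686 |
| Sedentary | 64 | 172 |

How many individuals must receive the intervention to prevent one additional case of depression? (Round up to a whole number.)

Risk in treated group = 178/2864 = 0.06215; risk in control = 64/236 = 0.27119.
Absolute risk reduction = 0.27119 − 0.06215 = 0.20904
NNT = 1 / ARR = 1 / 0.20904 = 4.784 → round up → 5

5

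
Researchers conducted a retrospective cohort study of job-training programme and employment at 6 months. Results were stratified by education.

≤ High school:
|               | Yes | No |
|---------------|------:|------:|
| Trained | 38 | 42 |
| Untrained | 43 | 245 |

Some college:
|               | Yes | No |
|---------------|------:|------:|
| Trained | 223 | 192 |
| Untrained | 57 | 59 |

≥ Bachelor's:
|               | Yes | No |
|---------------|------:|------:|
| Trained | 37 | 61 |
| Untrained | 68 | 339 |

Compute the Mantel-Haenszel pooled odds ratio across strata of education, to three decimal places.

2.221

OR_MH = Σ(aᵢdᵢ/nᵢ) / Σ(bᵢcᵢ/nᵢ), where nᵢ is the stratum total.
Stratum 1 (≤ High school): n = 368; a·d/n = 38·245/368 = 25.2989; b·c/n = 42·43/368 = 4.9076
Stratum 2 (Some college): n = 531; a·d/n = 223·59/531 = 24.7778; b·c/n = 192·57/531 = 20.6102
Stratum 3 (≥ Bachelor's): n = 505; a·d/n = 37·339/505 = 24.8376; b·c/n = 61·68/505 = 8.2139
OR_MH = (25.2989 + 24.7778 + 24.8376) / (4.9076 + 20.6102 + 8.2139) = 74.9143 / 33.7316 = 2.22089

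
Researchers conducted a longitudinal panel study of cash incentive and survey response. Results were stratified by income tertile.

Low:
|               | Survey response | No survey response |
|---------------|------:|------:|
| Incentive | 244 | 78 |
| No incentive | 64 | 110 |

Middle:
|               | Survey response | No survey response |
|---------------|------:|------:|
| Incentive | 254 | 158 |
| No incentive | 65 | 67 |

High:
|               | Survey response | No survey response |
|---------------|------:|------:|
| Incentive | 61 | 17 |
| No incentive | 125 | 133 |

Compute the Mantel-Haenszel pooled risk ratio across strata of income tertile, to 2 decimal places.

1.62

RR_MH = Σ(aᵢ·n₀ᵢ/nᵢ) / Σ(cᵢ·n₁ᵢ/nᵢ), with n₁ᵢ = aᵢ+bᵢ (exposed), n₀ᵢ = cᵢ+dᵢ (unexposed), nᵢ = n₁ᵢ+n₀ᵢ.
Stratum 1 (Low): n₁ = 322, n₀ = 174, n = 496; a·n₀/n = 244·174/496 = 85.5968; c·n₁/n = 64·322/496 = 41.5484
Stratum 2 (Middle): n₁ = 412, n₀ = 132, n = 544; a·n₀/n = 254·132/544 = 61.6324; c·n₁/n = 65·412/544 = 49.2279
Stratum 3 (High): n₁ = 78, n₀ = 258, n = 336; a·n₀/n = 61·258/336 = 46.8393; c·n₁/n = 125·78/336 = 29.0179
RR_MH = (85.5968 + 61.6324 + 46.8393) / (41.5484 + 49.2279 + 29.0179) = 194.0684 / 119.7942 = 1.62002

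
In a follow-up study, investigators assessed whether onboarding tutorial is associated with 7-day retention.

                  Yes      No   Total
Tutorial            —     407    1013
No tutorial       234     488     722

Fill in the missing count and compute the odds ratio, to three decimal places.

3.105

The missing cell is in the exposed row: 1013 − 407 = 606.
So a = 606, b = 407, c = 234, d = 488.
OR = (a·d)/(b·c) = (606 × 488) / (407 × 234) = 295728 / 95238 = 3.10515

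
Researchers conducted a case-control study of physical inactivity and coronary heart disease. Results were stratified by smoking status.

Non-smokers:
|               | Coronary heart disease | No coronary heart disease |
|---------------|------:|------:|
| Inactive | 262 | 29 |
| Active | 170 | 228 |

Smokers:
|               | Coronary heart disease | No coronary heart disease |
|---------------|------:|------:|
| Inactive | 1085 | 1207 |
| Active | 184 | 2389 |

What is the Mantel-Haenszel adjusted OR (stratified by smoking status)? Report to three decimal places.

OR_MH = Σ(aᵢdᵢ/nᵢ) / Σ(bᵢcᵢ/nᵢ), where nᵢ is the stratum total.
Stratum 1 (Non-smokers): n = 689; a·d/n = 262·228/689 = 86.6996; b·c/n = 29·170/689 = 7.1553
Stratum 2 (Smokers): n = 4865; a·d/n = 1085·2389/4865 = 532.7986; b·c/n = 1207·184/4865 = 45.6502
OR_MH = (86.6996 + 532.7986) / (7.1553 + 45.6502) = 619.4981 / 52.8055 = 11.73171

11.732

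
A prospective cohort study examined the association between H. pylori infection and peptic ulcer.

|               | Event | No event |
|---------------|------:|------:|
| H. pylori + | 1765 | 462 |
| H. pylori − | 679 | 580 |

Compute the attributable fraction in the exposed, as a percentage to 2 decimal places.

Cells: a = 1765, b = 462, c = 679, d = 580.
Risk in exposed = 1765/2227 = 0.79255; risk in unexposed = 679/1259 = 0.53932.
RR = 0.79255/0.53932 = 1.46954
AR% = (RR − 1)/RR × 100 = (1.46954 − 1)/1.46954 × 100 = 31.9513%

31.95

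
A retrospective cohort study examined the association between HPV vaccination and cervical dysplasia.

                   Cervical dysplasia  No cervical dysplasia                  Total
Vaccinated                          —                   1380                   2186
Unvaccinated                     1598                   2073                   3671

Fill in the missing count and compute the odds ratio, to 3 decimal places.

The missing cell is in the exposed row: 2186 − 1380 = 806.
So a = 806, b = 1380, c = 1598, d = 2073.
OR = (a·d)/(b·c) = (806 × 2073) / (1380 × 1598) = 1670838 / 2205240 = 0.75767

0.758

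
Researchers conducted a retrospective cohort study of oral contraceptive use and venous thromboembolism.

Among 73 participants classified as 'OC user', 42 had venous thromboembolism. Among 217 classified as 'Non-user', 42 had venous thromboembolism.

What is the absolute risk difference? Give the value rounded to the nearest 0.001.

0.382

From the description: a = 42, b = 31, c = 42, d = 175.
Risk in exposed = 42/73 = 0.575342; risk in unexposed = 42/217 = 0.193548.
Risk difference = 0.575342 − 0.193548 = 0.381794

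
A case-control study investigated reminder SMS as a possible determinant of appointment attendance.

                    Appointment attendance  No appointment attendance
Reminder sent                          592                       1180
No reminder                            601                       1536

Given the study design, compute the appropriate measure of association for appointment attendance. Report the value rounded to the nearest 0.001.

1.282

Cells: a = 592, b = 1180, c = 601, d = 1536.
This is a case-control study: participants were sampled on outcome status, so risks in the source population cannot be estimated directly — relative risk is not valid here. The odds ratio is the appropriate measure.
OR = (a·d)/(b·c) = (592 × 1536) / (1180 × 601) = 909312 / 709180 = 1.28220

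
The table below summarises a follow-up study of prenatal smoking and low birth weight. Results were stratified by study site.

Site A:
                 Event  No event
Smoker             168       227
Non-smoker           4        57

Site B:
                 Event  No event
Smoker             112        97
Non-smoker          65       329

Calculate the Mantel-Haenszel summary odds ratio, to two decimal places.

6.60

OR_MH = Σ(aᵢdᵢ/nᵢ) / Σ(bᵢcᵢ/nᵢ), where nᵢ is the stratum total.
Stratum 1 (Site A): n = 456; a·d/n = 168·57/456 = 21.0000; b·c/n = 227·4/456 = 1.9912
Stratum 2 (Site B): n = 603; a·d/n = 112·329/603 = 61.1078; b·c/n = 97·65/603 = 10.4561
OR_MH = (21.0000 + 61.1078) / (1.9912 + 10.4561) = 82.1078 / 12.4473 = 6.59644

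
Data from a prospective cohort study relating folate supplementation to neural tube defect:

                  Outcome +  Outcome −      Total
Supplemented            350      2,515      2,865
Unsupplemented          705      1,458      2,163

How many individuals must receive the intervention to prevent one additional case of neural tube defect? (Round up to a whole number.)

5

Risk in treated group = 350/2865 = 0.12216; risk in control = 705/2163 = 0.32594.
Absolute risk reduction = 0.32594 − 0.12216 = 0.20377
NNT = 1 / ARR = 1 / 0.20377 = 4.907 → round up → 5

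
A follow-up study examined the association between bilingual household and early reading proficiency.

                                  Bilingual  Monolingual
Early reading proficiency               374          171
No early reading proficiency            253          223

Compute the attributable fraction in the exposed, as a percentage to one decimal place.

27.2

Reading the table with exposure as columns: a = 374 (Bilingual, case), b = 253 (Bilingual, non-case), c = 171 (Monolingual, case), d = 223.
Risk in exposed = 374/627 = 0.59649; risk in unexposed = 171/394 = 0.43401.
RR = 0.59649/0.43401 = 1.37437
AR% = (RR − 1)/RR × 100 = (1.37437 − 1)/1.37437 × 100 = 27.2395%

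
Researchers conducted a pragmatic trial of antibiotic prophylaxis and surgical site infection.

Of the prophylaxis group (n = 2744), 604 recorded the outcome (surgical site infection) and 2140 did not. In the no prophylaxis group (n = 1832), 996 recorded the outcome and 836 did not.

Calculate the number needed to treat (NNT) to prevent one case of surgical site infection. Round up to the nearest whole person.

Risk in treated group = 604/2744 = 0.22012; risk in control = 996/1832 = 0.54367.
Absolute risk reduction = 0.54367 − 0.22012 = 0.32355
NNT = 1 / ARR = 1 / 0.32355 = 3.091 → round up → 4

4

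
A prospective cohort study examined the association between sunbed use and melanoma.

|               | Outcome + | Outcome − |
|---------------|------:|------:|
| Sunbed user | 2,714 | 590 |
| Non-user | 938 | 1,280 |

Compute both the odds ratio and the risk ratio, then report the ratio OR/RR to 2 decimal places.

Cells: a = 2714, b = 590, c = 938, d = 1280.
OR = (2714·1280)/(590·938) = 3473920/553420 = 6.27719
Risk in exposed = 2714/3304 = 0.82143; risk in unexposed = 938/2218 = 0.42290; RR = 1.94235
OR/RR = 6.27719 / 1.94235 = 3.23174
The outcome is not rare, so the OR lies further from 1 than the RR.

3.23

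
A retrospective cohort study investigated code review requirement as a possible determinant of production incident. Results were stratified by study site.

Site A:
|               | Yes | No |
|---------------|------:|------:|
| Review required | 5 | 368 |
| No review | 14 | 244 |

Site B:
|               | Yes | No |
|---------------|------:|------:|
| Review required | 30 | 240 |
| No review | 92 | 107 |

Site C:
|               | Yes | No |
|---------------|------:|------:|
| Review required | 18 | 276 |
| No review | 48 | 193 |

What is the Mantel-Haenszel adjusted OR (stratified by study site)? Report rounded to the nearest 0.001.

0.191

OR_MH = Σ(aᵢdᵢ/nᵢ) / Σ(bᵢcᵢ/nᵢ), where nᵢ is the stratum total.
Stratum 1 (Site A): n = 631; a·d/n = 5·244/631 = 1.9334; b·c/n = 368·14/631 = 8.1648
Stratum 2 (Site B): n = 469; a·d/n = 30·107/469 = 6.8443; b·c/n = 240·92/469 = 47.0789
Stratum 3 (Site C): n = 535; a·d/n = 18·193/535 = 6.4935; b·c/n = 276·48/535 = 24.7626
OR_MH = (1.9334 + 6.8443 + 6.4935) / (8.1648 + 47.0789 + 24.7626) = 15.2712 / 80.0063 = 0.19088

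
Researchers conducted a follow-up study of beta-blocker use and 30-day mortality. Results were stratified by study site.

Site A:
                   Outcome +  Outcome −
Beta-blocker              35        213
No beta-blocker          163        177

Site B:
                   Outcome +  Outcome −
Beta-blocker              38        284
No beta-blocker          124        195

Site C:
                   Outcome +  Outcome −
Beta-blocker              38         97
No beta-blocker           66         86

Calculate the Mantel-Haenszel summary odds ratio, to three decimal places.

0.246

OR_MH = Σ(aᵢdᵢ/nᵢ) / Σ(bᵢcᵢ/nᵢ), where nᵢ is the stratum total.
Stratum 1 (Site A): n = 588; a·d/n = 35·177/588 = 10.5357; b·c/n = 213·163/588 = 59.0459
Stratum 2 (Site B): n = 641; a·d/n = 38·195/641 = 11.5601; b·c/n = 284·124/641 = 54.9392
Stratum 3 (Site C): n = 287; a·d/n = 38·86/287 = 11.3868; b·c/n = 97·66/287 = 22.3066
OR_MH = (10.5357 + 11.5601 + 11.3868) / (59.0459 + 54.9392 + 22.3066) = 33.4825 / 136.2917 = 0.24567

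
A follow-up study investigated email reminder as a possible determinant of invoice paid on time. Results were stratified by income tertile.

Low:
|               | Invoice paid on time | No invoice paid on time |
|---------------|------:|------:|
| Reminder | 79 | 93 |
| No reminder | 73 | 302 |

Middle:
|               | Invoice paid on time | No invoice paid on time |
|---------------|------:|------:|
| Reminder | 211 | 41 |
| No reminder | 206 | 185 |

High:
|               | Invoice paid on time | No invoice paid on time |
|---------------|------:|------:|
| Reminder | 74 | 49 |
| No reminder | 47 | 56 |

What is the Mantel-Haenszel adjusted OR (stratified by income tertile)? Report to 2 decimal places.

3.43

OR_MH = Σ(aᵢdᵢ/nᵢ) / Σ(bᵢcᵢ/nᵢ), where nᵢ is the stratum total.
Stratum 1 (Low): n = 547; a·d/n = 79·302/547 = 43.6161; b·c/n = 93·73/547 = 12.4113
Stratum 2 (Middle): n = 643; a·d/n = 211·185/643 = 60.7076; b·c/n = 41·206/643 = 13.1353
Stratum 3 (High): n = 226; a·d/n = 74·56/226 = 18.3363; b·c/n = 49·47/226 = 10.1903
OR_MH = (43.6161 + 60.7076 + 18.3363) / (12.4113 + 13.1353 + 10.1903) = 122.6600 / 35.7369 = 3.43231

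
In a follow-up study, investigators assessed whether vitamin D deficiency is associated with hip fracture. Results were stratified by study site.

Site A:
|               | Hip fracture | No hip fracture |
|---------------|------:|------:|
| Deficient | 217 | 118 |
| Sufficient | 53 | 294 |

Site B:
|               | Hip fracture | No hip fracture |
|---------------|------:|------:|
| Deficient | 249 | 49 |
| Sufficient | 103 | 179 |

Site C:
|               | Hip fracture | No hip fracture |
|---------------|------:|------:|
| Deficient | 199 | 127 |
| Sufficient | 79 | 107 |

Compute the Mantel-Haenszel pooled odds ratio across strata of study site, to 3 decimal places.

OR_MH = Σ(aᵢdᵢ/nᵢ) / Σ(bᵢcᵢ/nᵢ), where nᵢ is the stratum total.
Stratum 1 (Site A): n = 682; a·d/n = 217·294/682 = 93.5455; b·c/n = 118·53/682 = 9.1701
Stratum 2 (Site B): n = 580; a·d/n = 249·179/580 = 76.8466; b·c/n = 49·103/580 = 8.7017
Stratum 3 (Site C): n = 512; a·d/n = 199·107/512 = 41.5879; b·c/n = 127·79/512 = 19.5957
OR_MH = (93.5455 + 76.8466 + 41.5879) / (9.1701 + 8.7017 + 19.5957) = 211.9799 / 37.4675 = 5.65770

5.658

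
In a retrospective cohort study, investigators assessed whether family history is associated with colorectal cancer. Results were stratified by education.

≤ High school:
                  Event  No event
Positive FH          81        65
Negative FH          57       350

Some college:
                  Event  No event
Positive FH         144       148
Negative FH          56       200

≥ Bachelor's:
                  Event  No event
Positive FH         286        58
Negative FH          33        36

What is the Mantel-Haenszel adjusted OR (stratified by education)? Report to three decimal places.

4.866

OR_MH = Σ(aᵢdᵢ/nᵢ) / Σ(bᵢcᵢ/nᵢ), where nᵢ is the stratum total.
Stratum 1 (≤ High school): n = 553; a·d/n = 81·350/553 = 51.2658; b·c/n = 65·57/553 = 6.6998
Stratum 2 (Some college): n = 548; a·d/n = 144·200/548 = 52.5547; b·c/n = 148·56/548 = 15.1241
Stratum 3 (≥ Bachelor's): n = 413; a·d/n = 286·36/413 = 24.9298; b·c/n = 58·33/413 = 4.6344
OR_MH = (51.2658 + 52.5547 + 24.9298) / (6.6998 + 15.1241 + 4.6344) = 128.7503 / 26.4583 = 4.86616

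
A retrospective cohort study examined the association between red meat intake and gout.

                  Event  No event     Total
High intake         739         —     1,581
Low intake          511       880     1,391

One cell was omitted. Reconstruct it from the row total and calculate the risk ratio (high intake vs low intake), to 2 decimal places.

The missing cell is in the exposed row: 1581 − 739 = 842.
So a = 739, b = 842, c = 511, d = 880.
RR = [a/(a+b)] / [c/(c+d)] = (739/1581) / (511/1391) = 0.46743/0.36736 = 1.27239

1.27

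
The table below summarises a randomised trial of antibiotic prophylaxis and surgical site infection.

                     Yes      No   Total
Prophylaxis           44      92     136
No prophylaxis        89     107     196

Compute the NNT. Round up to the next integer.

8

Risk in treated group = 44/136 = 0.32353; risk in control = 89/196 = 0.45408.
Absolute risk reduction = 0.45408 − 0.32353 = 0.13055
NNT = 1 / ARR = 1 / 0.13055 = 7.660 → round up → 8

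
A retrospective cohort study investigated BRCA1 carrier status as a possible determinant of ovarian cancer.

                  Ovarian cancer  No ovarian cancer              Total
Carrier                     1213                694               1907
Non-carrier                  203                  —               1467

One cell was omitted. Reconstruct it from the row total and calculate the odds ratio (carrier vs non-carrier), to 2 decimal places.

10.88

The missing cell is in the unexposed row: 1467 − 203 = 1264.
So a = 1213, b = 694, c = 203, d = 1264.
OR = (a·d)/(b·c) = (1213 × 1264) / (694 × 203) = 1533232 / 140882 = 10.88309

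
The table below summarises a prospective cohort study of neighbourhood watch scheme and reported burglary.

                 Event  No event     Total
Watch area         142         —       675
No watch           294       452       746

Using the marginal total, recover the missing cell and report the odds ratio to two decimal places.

0.41

The missing cell is in the exposed row: 675 − 142 = 533.
So a = 142, b = 533, c = 294, d = 452.
OR = (a·d)/(b·c) = (142 × 452) / (533 × 294) = 64184 / 156702 = 0.40959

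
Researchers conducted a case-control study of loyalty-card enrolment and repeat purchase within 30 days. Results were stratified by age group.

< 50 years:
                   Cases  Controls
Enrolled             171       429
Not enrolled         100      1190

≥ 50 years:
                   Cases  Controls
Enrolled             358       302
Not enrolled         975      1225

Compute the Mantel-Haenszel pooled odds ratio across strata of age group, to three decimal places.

OR_MH = Σ(aᵢdᵢ/nᵢ) / Σ(bᵢcᵢ/nᵢ), where nᵢ is the stratum total.
Stratum 1 (< 50 years): n = 1890; a·d/n = 171·1190/1890 = 107.6667; b·c/n = 429·100/1890 = 22.6984
Stratum 2 (≥ 50 years): n = 2860; a·d/n = 358·1225/2860 = 153.3392; b·c/n = 302·975/2860 = 102.9545
OR_MH = (107.6667 + 153.3392) / (22.6984 + 102.9545) = 261.0058 / 125.6530 = 2.07720

2.077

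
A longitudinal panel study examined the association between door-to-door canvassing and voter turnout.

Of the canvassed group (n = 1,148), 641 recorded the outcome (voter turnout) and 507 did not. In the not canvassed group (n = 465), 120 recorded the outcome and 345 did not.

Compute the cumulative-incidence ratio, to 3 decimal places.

2.164

From the description: a = 641, b = 507, c = 120, d = 345.
Risk in exposed = 641/1148 = 0.55836; risk in unexposed = 120/465 = 0.25806.
RR = 0.55836 / 0.25806 = 2.16365
The risk among the exposed is 2.16 times that among the unexposed.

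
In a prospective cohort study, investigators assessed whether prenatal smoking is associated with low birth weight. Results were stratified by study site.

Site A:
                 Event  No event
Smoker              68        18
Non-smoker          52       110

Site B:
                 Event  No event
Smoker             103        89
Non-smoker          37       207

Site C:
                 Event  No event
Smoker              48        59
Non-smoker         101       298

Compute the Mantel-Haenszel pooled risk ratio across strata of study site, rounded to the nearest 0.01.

2.51

RR_MH = Σ(aᵢ·n₀ᵢ/nᵢ) / Σ(cᵢ·n₁ᵢ/nᵢ), with n₁ᵢ = aᵢ+bᵢ (exposed), n₀ᵢ = cᵢ+dᵢ (unexposed), nᵢ = n₁ᵢ+n₀ᵢ.
Stratum 1 (Site A): n₁ = 86, n₀ = 162, n = 248; a·n₀/n = 68·162/248 = 44.4194; c·n₁/n = 52·86/248 = 18.0323
Stratum 2 (Site B): n₁ = 192, n₀ = 244, n = 436; a·n₀/n = 103·244/436 = 57.6422; c·n₁/n = 37·192/436 = 16.2936
Stratum 3 (Site C): n₁ = 107, n₀ = 399, n = 506; a·n₀/n = 48·399/506 = 37.8498; c·n₁/n = 101·107/506 = 21.3577
RR_MH = (44.4194 + 57.6422 + 37.8498) / (18.0323 + 16.2936 + 21.3577) = 139.9114 / 55.6835 = 2.51262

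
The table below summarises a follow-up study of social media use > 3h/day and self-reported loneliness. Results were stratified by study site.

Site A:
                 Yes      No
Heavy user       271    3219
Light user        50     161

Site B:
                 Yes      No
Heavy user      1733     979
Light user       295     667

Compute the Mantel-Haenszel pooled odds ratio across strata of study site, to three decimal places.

2.673

OR_MH = Σ(aᵢdᵢ/nᵢ) / Σ(bᵢcᵢ/nᵢ), where nᵢ is the stratum total.
Stratum 1 (Site A): n = 3701; a·d/n = 271·161/3701 = 11.7890; b·c/n = 3219·50/3701 = 43.4882
Stratum 2 (Site B): n = 3674; a·d/n = 1733·667/3674 = 314.6192; b·c/n = 979·295/3674 = 78.6078
OR_MH = (11.7890 + 314.6192) / (43.4882 + 78.6078) = 326.4082 / 122.0960 = 2.67337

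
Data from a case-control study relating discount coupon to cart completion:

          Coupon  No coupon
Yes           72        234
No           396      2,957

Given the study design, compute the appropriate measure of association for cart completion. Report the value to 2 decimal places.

Reading the table with exposure as columns: a = 72 (Coupon, case), b = 396 (Coupon, non-case), c = 234 (No coupon, case), d = 2957.
This is a case-control study: participants were sampled on outcome status, so risks in the source population cannot be estimated directly — relative risk is not valid here. The odds ratio is the appropriate measure.
OR = (a·d)/(b·c) = (72 × 2957) / (396 × 234) = 212904 / 92664 = 2.29759

2.30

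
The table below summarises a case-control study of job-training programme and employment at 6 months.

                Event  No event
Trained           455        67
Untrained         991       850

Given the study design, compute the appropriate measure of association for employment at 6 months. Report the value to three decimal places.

5.825

Cells: a = 455, b = 67, c = 991, d = 850.
This is a case-control study: participants were sampled on outcome status, so risks in the source population cannot be estimated directly — relative risk is not valid here. The odds ratio is the appropriate measure.
OR = (a·d)/(b·c) = (455 × 850) / (67 × 991) = 386750 / 66397 = 5.82481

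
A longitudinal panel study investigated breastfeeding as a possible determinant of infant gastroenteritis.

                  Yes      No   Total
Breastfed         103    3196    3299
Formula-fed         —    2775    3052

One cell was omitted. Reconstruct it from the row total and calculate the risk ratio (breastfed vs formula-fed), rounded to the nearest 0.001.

The missing cell is in the unexposed row: 3052 − 2775 = 277.
So a = 103, b = 3196, c = 277, d = 2775.
RR = [a/(a+b)] / [c/(c+d)] = (103/3299) / (277/3052) = 0.03122/0.09076 = 0.34400

0.344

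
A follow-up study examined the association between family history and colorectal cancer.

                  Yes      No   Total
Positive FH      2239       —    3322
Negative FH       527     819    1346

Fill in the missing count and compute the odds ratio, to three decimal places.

3.213

The missing cell is in the exposed row: 3322 − 2239 = 1083.
So a = 2239, b = 1083, c = 527, d = 819.
OR = (a·d)/(b·c) = (2239 × 819) / (1083 × 527) = 1833741 / 570741 = 3.21291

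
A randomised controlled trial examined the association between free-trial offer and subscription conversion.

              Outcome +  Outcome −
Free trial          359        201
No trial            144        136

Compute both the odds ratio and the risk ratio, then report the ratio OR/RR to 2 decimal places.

Cells: a = 359, b = 201, c = 144, d = 136.
OR = (359·136)/(201·144) = 48824/28944 = 1.68684
Risk in exposed = 359/560 = 0.64107; risk in unexposed = 144/280 = 0.51429; RR = 1.24653
OR/RR = 1.68684 / 1.24653 = 1.35323
The outcome is not rare, so the OR lies further from 1 than the RR.

1.35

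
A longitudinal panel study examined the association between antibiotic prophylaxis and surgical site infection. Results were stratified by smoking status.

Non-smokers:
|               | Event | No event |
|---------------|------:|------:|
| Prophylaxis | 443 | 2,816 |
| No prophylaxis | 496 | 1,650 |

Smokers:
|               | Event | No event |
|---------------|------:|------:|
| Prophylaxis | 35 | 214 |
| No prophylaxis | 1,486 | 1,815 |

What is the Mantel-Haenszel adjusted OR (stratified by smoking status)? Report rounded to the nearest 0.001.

OR_MH = Σ(aᵢdᵢ/nᵢ) / Σ(bᵢcᵢ/nᵢ), where nᵢ is the stratum total.
Stratum 1 (Non-smokers): n = 5405; a·d/n = 443·1650/5405 = 135.2359; b·c/n = 2816·496/5405 = 258.4155
Stratum 2 (Smokers): n = 3550; a·d/n = 35·1815/3550 = 17.8944; b·c/n = 214·1486/3550 = 89.5786
OR_MH = (135.2359 + 17.8944) / (258.4155 + 89.5786) = 153.1303 / 347.9941 = 0.44004

0.440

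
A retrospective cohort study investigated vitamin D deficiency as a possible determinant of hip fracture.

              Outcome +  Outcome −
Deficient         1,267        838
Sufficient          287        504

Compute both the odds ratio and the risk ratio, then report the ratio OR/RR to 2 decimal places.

Cells: a = 1267, b = 838, c = 287, d = 504.
OR = (1267·504)/(838·287) = 638568/240506 = 2.65510
Risk in exposed = 1267/2105 = 0.60190; risk in unexposed = 287/791 = 0.36283; RR = 1.65890
OR/RR = 2.65510 / 1.65890 = 1.60052
The outcome is not rare, so the OR lies further from 1 than the RR.

1.60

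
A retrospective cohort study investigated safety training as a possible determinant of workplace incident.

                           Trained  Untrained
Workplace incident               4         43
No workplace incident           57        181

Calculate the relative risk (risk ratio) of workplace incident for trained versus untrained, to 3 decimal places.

Reading the table with exposure as columns: a = 4 (Trained, case), b = 57 (Trained, non-case), c = 43 (Untrained, case), d = 181.
Risk in exposed = 4/61 = 0.06557; risk in unexposed = 43/224 = 0.19196.
RR = 0.06557 / 0.19196 = 0.34159
The risk is 66% lower among the exposed than among the unexposed.

0.342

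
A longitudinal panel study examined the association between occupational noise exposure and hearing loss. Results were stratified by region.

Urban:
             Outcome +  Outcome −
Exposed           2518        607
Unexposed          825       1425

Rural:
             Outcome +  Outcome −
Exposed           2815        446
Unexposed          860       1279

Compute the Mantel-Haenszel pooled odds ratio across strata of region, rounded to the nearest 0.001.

OR_MH = Σ(aᵢdᵢ/nᵢ) / Σ(bᵢcᵢ/nᵢ), where nᵢ is the stratum total.
Stratum 1 (Urban): n = 5375; a·d/n = 2518·1425/5375 = 667.5628; b·c/n = 607·825/5375 = 93.1674
Stratum 2 (Rural): n = 5400; a·d/n = 2815·1279/5400 = 666.7380; b·c/n = 446·860/5400 = 71.0296
OR_MH = (667.5628 + 666.7380) / (93.1674 + 71.0296) = 1334.3008 / 164.1971 = 8.12622

8.126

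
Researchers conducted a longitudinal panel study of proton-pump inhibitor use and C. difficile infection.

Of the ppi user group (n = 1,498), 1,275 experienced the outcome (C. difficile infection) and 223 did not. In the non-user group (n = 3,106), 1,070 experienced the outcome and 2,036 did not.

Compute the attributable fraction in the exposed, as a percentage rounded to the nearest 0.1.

From the description: a = 1275, b = 223, c = 1070, d = 2036.
Risk in exposed = 1275/1498 = 0.85113; risk in unexposed = 1070/3106 = 0.34449.
RR = 0.85113/0.34449 = 2.47068
AR% = (RR − 1)/RR × 100 = (2.47068 − 1)/2.47068 × 100 = 59.5253%

59.5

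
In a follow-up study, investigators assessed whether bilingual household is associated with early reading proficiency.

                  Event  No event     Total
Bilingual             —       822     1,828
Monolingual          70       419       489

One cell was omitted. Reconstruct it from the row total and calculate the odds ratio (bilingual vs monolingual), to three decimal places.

7.326

The missing cell is in the exposed row: 1828 − 822 = 1006.
So a = 1006, b = 822, c = 70, d = 419.
OR = (a·d)/(b·c) = (1006 × 419) / (822 × 70) = 421514 / 57540 = 7.32558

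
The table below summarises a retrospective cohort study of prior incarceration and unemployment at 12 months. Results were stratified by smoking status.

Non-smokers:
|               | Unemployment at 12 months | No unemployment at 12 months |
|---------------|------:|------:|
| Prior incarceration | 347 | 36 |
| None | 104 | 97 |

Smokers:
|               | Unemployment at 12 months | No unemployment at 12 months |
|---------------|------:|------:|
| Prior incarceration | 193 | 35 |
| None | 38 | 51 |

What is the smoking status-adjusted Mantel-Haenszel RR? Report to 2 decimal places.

1.82

RR_MH = Σ(aᵢ·n₀ᵢ/nᵢ) / Σ(cᵢ·n₁ᵢ/nᵢ), with n₁ᵢ = aᵢ+bᵢ (exposed), n₀ᵢ = cᵢ+dᵢ (unexposed), nᵢ = n₁ᵢ+n₀ᵢ.
Stratum 1 (Non-smokers): n₁ = 383, n₀ = 201, n = 584; a·n₀/n = 347·201/584 = 119.4298; c·n₁/n = 104·383/584 = 68.2055
Stratum 2 (Smokers): n₁ = 228, n₀ = 89, n = 317; a·n₀/n = 193·89/317 = 54.1861; c·n₁/n = 38·228/317 = 27.3312
RR_MH = (119.4298 + 54.1861) / (68.2055 + 27.3312) = 173.6159 / 95.5367 = 1.81727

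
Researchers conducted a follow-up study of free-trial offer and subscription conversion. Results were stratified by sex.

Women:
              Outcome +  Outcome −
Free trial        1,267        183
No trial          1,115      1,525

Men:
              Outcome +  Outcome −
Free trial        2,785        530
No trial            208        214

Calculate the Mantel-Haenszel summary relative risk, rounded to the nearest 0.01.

RR_MH = Σ(aᵢ·n₀ᵢ/nᵢ) / Σ(cᵢ·n₁ᵢ/nᵢ), with n₁ᵢ = aᵢ+bᵢ (exposed), n₀ᵢ = cᵢ+dᵢ (unexposed), nᵢ = n₁ᵢ+n₀ᵢ.
Stratum 1 (Women): n₁ = 1450, n₀ = 2640, n = 4090; a·n₀/n = 1267·2640/4090 = 817.8191; c·n₁/n = 1115·1450/4090 = 395.2934
Stratum 2 (Men): n₁ = 3315, n₀ = 422, n = 3737; a·n₀/n = 2785·422/3737 = 314.4956; c·n₁/n = 208·3315/3737 = 184.5116
RR_MH = (817.8191 + 314.4956) / (395.2934 + 184.5116) = 1132.3147 / 579.8050 = 1.95292

1.95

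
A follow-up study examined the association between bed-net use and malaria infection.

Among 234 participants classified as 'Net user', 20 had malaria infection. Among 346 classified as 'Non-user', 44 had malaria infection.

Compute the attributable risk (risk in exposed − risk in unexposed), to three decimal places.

From the description: a = 20, b = 214, c = 44, d = 302.
Risk in exposed = 20/234 = 0.085470; risk in unexposed = 44/346 = 0.127168.
Risk difference = 0.085470 − 0.127168 = -0.041698

-0.042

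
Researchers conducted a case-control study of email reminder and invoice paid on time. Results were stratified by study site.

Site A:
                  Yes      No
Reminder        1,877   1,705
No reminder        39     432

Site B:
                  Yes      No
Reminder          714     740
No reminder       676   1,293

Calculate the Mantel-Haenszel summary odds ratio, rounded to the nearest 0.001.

2.890

OR_MH = Σ(aᵢdᵢ/nᵢ) / Σ(bᵢcᵢ/nᵢ), where nᵢ is the stratum total.
Stratum 1 (Site A): n = 4053; a·d/n = 1877·432/4053 = 200.0651; b·c/n = 1705·39/4053 = 16.4064
Stratum 2 (Site B): n = 3423; a·d/n = 714·1293/3423 = 269.7055; b·c/n = 740·676/3423 = 146.1408
OR_MH = (200.0651 + 269.7055) / (16.4064 + 146.1408) = 469.7707 / 162.5472 = 2.89006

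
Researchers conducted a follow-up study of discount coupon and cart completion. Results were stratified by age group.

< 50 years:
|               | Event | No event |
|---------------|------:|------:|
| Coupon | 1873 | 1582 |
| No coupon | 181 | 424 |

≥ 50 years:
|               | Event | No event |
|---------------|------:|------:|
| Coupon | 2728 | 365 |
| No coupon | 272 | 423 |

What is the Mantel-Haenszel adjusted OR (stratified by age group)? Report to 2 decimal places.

5.17

OR_MH = Σ(aᵢdᵢ/nᵢ) / Σ(bᵢcᵢ/nᵢ), where nᵢ is the stratum total.
Stratum 1 (< 50 years): n = 4060; a·d/n = 1873·424/4060 = 195.6039; b·c/n = 1582·181/4060 = 70.5276
Stratum 2 (≥ 50 years): n = 3788; a·d/n = 2728·423/3788 = 304.6315; b·c/n = 365·272/3788 = 26.2091
OR_MH = (195.6039 + 304.6315) / (70.5276 + 26.2091) = 500.2354 / 96.7367 = 5.17110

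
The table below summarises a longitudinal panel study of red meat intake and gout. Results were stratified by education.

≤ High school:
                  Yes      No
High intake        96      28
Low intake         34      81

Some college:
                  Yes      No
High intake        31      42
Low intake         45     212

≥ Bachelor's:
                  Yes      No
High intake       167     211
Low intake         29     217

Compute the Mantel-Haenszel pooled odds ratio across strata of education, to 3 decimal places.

OR_MH = Σ(aᵢdᵢ/nᵢ) / Σ(bᵢcᵢ/nᵢ), where nᵢ is the stratum total.
Stratum 1 (≤ High school): n = 239; a·d/n = 96·81/239 = 32.5356; b·c/n = 28·34/239 = 3.9833
Stratum 2 (Some college): n = 330; a·d/n = 31·212/330 = 19.9152; b·c/n = 42·45/330 = 5.7273
Stratum 3 (≥ Bachelor's): n = 624; a·d/n = 167·217/624 = 58.0753; b·c/n = 211·29/624 = 9.8061
OR_MH = (32.5356 + 19.9152 + 58.0753) / (3.9833 + 5.7273 + 9.8061) = 110.5260 / 19.5166 = 5.66317

5.663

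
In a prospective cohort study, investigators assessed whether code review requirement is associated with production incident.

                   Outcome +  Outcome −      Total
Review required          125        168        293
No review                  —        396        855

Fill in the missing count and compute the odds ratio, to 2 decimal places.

The missing cell is in the unexposed row: 855 − 396 = 459.
So a = 125, b = 168, c = 459, d = 396.
OR = (a·d)/(b·c) = (125 × 396) / (168 × 459) = 49500 / 77112 = 0.64192

0.64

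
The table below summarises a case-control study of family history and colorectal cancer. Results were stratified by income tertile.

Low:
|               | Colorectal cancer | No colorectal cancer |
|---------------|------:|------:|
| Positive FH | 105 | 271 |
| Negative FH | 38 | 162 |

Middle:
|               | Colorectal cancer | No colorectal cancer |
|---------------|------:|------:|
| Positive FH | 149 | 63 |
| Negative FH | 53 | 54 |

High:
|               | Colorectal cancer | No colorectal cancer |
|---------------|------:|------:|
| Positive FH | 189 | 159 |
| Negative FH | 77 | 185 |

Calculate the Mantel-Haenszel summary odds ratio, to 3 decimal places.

OR_MH = Σ(aᵢdᵢ/nᵢ) / Σ(bᵢcᵢ/nᵢ), where nᵢ is the stratum total.
Stratum 1 (Low): n = 576; a·d/n = 105·162/576 = 29.5312; b·c/n = 271·38/576 = 17.8785
Stratum 2 (Middle): n = 319; a·d/n = 149·54/319 = 25.2226; b·c/n = 63·53/319 = 10.4671
Stratum 3 (High): n = 610; a·d/n = 189·185/610 = 57.3197; b·c/n = 159·77/610 = 20.0705
OR_MH = (29.5312 + 25.2226 + 57.3197) / (17.8785 + 10.4671 + 20.0705) = 112.0735 / 48.4160 = 2.31480

2.315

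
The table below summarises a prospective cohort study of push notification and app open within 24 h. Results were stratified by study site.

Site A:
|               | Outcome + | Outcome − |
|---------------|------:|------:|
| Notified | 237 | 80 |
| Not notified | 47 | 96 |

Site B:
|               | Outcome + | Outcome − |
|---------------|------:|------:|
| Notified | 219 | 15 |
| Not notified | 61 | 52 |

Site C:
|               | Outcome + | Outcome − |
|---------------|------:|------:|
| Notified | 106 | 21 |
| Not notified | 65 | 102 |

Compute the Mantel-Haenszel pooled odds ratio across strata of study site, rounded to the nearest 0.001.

7.704

OR_MH = Σ(aᵢdᵢ/nᵢ) / Σ(bᵢcᵢ/nᵢ), where nᵢ is the stratum total.
Stratum 1 (Site A): n = 460; a·d/n = 237·96/460 = 49.4609; b·c/n = 80·47/460 = 8.1739
Stratum 2 (Site B): n = 347; a·d/n = 219·52/347 = 32.8184; b·c/n = 15·61/347 = 2.6369
Stratum 3 (Site C): n = 294; a·d/n = 106·102/294 = 36.7755; b·c/n = 21·65/294 = 4.6429
OR_MH = (49.4609 + 32.8184 + 36.7755) / (8.1739 + 2.6369 + 4.6429) = 119.0548 / 15.4537 = 7.70399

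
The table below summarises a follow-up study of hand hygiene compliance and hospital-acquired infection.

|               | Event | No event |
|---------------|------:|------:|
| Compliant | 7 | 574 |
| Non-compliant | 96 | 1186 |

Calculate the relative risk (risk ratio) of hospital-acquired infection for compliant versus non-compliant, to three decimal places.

Cells: a = 7, b = 574, c = 96, d = 1186.
Risk in exposed = 7/581 = 0.01205; risk in unexposed = 96/1282 = 0.07488.
RR = 0.01205 / 0.07488 = 0.16089
The risk is 84% lower among the exposed than among the unexposed.

0.161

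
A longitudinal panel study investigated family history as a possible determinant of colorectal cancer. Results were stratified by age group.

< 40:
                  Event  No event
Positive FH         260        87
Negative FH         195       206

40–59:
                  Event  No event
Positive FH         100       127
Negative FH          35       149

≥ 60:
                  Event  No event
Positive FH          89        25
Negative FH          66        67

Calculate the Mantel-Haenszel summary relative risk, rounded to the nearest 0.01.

1.65

RR_MH = Σ(aᵢ·n₀ᵢ/nᵢ) / Σ(cᵢ·n₁ᵢ/nᵢ), with n₁ᵢ = aᵢ+bᵢ (exposed), n₀ᵢ = cᵢ+dᵢ (unexposed), nᵢ = n₁ᵢ+n₀ᵢ.
Stratum 1 (< 40): n₁ = 347, n₀ = 401, n = 748; a·n₀/n = 260·401/748 = 139.3850; c·n₁/n = 195·347/748 = 90.4612
Stratum 2 (40–59): n₁ = 227, n₀ = 184, n = 411; a·n₀/n = 100·184/411 = 44.7689; c·n₁/n = 35·227/411 = 19.3309
Stratum 3 (≥ 60): n₁ = 114, n₀ = 133, n = 247; a·n₀/n = 89·133/247 = 47.9231; c·n₁/n = 66·114/247 = 30.4615
RR_MH = (139.3850 + 44.7689 + 47.9231) / (90.4612 + 19.3309 + 30.4615) = 232.0770 / 140.2537 = 1.65469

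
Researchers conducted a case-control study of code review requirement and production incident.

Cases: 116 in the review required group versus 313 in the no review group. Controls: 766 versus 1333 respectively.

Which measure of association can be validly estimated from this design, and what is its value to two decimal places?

From the description: a = 116, b = 766, c = 313, d = 1333.
This is a case-control study: participants were sampled on outcome status, so risks in the source population cannot be estimated directly — relative risk is not valid here. The odds ratio is the appropriate measure.
OR = (a·d)/(b·c) = (116 × 1333) / (766 × 313) = 154628 / 239758 = 0.64493

0.64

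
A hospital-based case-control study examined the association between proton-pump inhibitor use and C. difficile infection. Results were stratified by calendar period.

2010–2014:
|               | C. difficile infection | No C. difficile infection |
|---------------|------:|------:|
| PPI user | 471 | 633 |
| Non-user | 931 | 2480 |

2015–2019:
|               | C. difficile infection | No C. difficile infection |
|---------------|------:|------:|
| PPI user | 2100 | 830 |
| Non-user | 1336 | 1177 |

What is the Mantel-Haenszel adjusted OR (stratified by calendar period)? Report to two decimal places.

2.13

OR_MH = Σ(aᵢdᵢ/nᵢ) / Σ(bᵢcᵢ/nᵢ), where nᵢ is the stratum total.
Stratum 1 (2010–2014): n = 4515; a·d/n = 471·2480/4515 = 258.7110; b·c/n = 633·931/4515 = 130.5256
Stratum 2 (2015–2019): n = 5443; a·d/n = 2100·1177/5443 = 454.1062; b·c/n = 830·1336/5443 = 203.7259
OR_MH = (258.7110 + 454.1062) / (130.5256 + 203.7259) = 712.8172 / 334.2515 = 2.13258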